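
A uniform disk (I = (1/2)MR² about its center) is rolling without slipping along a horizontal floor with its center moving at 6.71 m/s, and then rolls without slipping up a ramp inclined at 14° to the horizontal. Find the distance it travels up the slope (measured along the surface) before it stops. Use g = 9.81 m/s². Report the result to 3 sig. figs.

Here I = (1/2)MR², so the shape factor k = I/(MR²) = 0.5.
The rolling condition ω = v/R makes the rotational term ½I(v/R)² = ½kMv², so KE_total = ½(1+k)Mv² = (3/4)Mv².
Setting this equal to Mgh gives the vertical rise h = (1+k)v₀²/(2g) = 1.5×6.71²/(2×9.81) = 3.442 m.
The distance along the slope is d = h/sinθ = 3.442/sin14° ≈ 14.2 m.

d ≈ 14.2 m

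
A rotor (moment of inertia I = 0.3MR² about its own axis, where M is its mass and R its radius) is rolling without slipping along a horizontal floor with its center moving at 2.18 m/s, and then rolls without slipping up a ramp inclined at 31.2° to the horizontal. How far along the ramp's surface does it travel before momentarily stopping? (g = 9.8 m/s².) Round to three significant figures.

For this body I = 0.3MR², i.e. k = I/(MR²) = 0.3.
Since it rolls without slipping, ω = v/R and KE = ½Mv² + ½Iω² = ½(1+k)Mv² = (13/20)Mv².
Setting this equal to Mgh gives the vertical rise h = (1+k)v₀²/(2g) = 1.3×2.18²/(2×9.8) = 0.3152 m.
The distance along the slope is d = h/sinθ = 0.3152/sin31.2° ≈ 0.608 m.

d ≈ 0.608 m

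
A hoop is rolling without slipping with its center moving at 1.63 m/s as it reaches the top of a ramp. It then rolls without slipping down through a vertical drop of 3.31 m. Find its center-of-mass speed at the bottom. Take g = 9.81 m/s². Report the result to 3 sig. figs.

Here I = MR², so the shape factor k = I/(MR²) = 1.
Rolling without slipping gives ω = v/R, so the total kinetic energy is ½Mv² + ½Iω² = ½(1+k)Mv² = Mv².
Energy conservation: Mv₀² + Mgh = Mv², so v² = v₀² + 2gh/(1+k).
v = √(1.63² + 2×9.81×3.31/2) = √35.13 ≈ 5.93 m/s.

v ≈ 5.93 m/s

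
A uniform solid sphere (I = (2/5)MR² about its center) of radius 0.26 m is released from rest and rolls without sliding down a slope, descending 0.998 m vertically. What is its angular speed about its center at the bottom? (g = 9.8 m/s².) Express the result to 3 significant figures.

The moment of inertia is (2/5)MR², giving k ≡ I/(MR²) = 0.4.
Rolling without slipping gives ω = v/R, so the total kinetic energy is ½Mv² + ½Iω² = ½(1+k)Mv² = (7/10)Mv².
Energy conservation Mgh = ½(1+k)Mv² gives v = √(2gh/(1+k)) = √(2 × 9.8 × 0.998 / 1.4) = 3.738 m/s.
Then ω = v/R = 3.738 / 0.26 ≈ 14.4 rad/s.

ω ≈ 14.4 rad/s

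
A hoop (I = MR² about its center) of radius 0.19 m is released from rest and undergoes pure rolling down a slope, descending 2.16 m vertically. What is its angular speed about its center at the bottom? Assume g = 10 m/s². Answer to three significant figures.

The moment of inertia is MR², giving k ≡ I/(MR²) = 1.
The rolling condition ω = v/R makes the rotational term ½I(v/R)² = ½kMv², so KE_total = ½(1+k)Mv² = Mv².
Energy conservation Mgh = ½(1+k)Mv² gives v = √(2gh/(1+k)) = √(2 × 10 × 2.16 / 2) = 4.648 m/s.
Then ω = v/R = 4.648 / 0.19 ≈ 24.5 rad/s.

ω ≈ 24.5 rad/s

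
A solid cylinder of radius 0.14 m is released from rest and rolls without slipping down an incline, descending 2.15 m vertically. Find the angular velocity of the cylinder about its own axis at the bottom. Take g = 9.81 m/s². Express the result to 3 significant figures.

ω ≈ 37.9 rad/s

Here I = (1/2)MR², so the shape factor k = I/(MR²) = 0.5.
Since it rolls without slipping, ω = v/R and KE = ½Mv² + ½Iω² = ½(1+k)Mv² = (3/4)Mv².
Energy conservation Mgh = ½(1+k)Mv² gives v = √(2gh/(1+k)) = √(2 × 9.81 × 2.15 / 1.5) = 5.303 m/s.
The angular speed follows from ω = v/R = 5.303/0.14 ≈ 37.9 rad/s.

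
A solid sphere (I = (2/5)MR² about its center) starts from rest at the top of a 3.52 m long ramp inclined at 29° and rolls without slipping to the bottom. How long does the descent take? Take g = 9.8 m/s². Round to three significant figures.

t ≈ 1.44 s

The moment of inertia is (2/5)MR², giving k ≡ I/(MR²) = 0.4.
Newton's second law down the slope: Mg sinθ − f = Ma. The torque equation fR = Iα (with α = a/R) gives f = kMa.
Hence a = g sinθ/(1+k) = 9.8×sin29°/1.4 = 3.394 m/s².
Starting from rest, L = ½at², so t = √(2L/a) = √(2×3.52/3.394) ≈ 1.44 s.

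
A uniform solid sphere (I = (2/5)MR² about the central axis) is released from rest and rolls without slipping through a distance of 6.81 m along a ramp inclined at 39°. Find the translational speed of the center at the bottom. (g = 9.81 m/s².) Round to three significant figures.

v ≈ 7.75 m/s

For this body I = (2/5)MR², i.e. k = I/(MR²) = 0.4.
The rolling condition ω = v/R makes the rotational term ½I(v/R)² = ½kMv², so KE_total = ½(1+k)Mv² = (7/10)Mv².
The vertical drop is h = L sinθ = 6.81 × sin39° = 4.286 m.
Energy conservation: Mgh = (7/10)Mv², so v = √(2gh/(1+k)) = √(2 × 9.81 × 4.286 / 1.4) ≈ 7.75 m/s.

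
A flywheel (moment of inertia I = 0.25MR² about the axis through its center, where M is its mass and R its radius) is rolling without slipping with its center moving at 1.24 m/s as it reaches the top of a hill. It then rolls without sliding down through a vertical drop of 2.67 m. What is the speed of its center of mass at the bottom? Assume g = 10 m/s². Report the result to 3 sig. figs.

v ≈ 6.65 m/s

The moment of inertia is 0.25MR², giving k ≡ I/(MR²) = 0.25.
The rolling condition ω = v/R makes the rotational term ½I(v/R)² = ½kMv², so KE_total = ½(1+k)Mv² = (5/8)Mv².
Energy conservation: (5/8)Mv₀² + Mgh = (5/8)Mv², so v² = v₀² + 2gh/(1+k).
v = √(1.24² + 2×10×2.67/1.25) = √44.26 ≈ 6.65 m/s.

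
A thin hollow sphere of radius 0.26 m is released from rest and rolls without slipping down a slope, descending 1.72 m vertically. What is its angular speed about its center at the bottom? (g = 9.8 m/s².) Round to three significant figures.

The moment of inertia is (2/3)MR², giving k ≡ I/(MR²) = 2/3.
Since it rolls without slipping, ω = v/R and KE = ½Mv² + ½Iω² = ½(1+k)Mv² = (5/6)Mv².
Energy conservation Mgh = ½(1+k)Mv² gives v = √(2gh/(1+k)) = √(2 × 9.8 × 1.72 / 1.667) = 4.497 m/s.
The angular speed follows from ω = v/R = 4.497/0.26 ≈ 17.3 rad/s.

ω ≈ 17.3 rad/s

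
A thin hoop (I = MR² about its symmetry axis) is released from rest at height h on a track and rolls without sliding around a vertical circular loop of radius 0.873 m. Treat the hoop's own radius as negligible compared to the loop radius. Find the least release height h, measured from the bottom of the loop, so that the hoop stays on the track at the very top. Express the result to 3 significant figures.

h_min ≈ 2.62 m

With I = MR², the ratio k = I/(MR²) is 1.
At the top, contact is just lost when gravity alone supplies the centripetal force: Mg = Mv_top²/r, i.e. v_top² = gr.
With ω = v/R, the kinetic energy at speed v is ½(1+k)Mv² = Mv².
Energy conservation from release (height h) to the top (height 2r): Mgh = Mg(2r) + M·gr.
Thus h_min = 2r + (1+k)r/2 = r(2 + 2/2) = 0.873 × 3 ≈ 2.62 m.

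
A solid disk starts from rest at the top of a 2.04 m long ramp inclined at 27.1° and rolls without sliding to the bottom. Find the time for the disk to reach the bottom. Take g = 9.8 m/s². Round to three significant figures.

t ≈ 1.17 s

With I = (1/2)MR², the ratio k = I/(MR²) is 0.5.
Translational: Mg sinθ − f = Ma. Rotational about the CM: fR = Iα = kMRa, so f = kMa.
Hence a = g sinθ/(1+k) = 9.8×sin27.1°/1.5 = 2.976 m/s².
Starting from rest, L = ½at², so t = √(2L/a) = √(2×2.04/2.976) ≈ 1.17 s.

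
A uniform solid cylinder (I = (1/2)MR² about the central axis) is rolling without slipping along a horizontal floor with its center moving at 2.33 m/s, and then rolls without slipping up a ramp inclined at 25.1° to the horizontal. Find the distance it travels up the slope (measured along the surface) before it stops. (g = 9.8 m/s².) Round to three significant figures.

The moment of inertia is (1/2)MR², giving k ≡ I/(MR²) = 0.5.
The rolling condition ω = v/R makes the rotational term ½I(v/R)² = ½kMv², so KE_total = ½(1+k)Mv² = (3/4)Mv².
Setting this equal to Mgh gives the vertical rise h = (1+k)v₀²/(2g) = 1.5×2.33²/(2×9.8) = 0.4155 m.
Along the incline, d = h/sinθ = 0.4155/sin25.1° ≈ 0.979 m.

d ≈ 0.979 m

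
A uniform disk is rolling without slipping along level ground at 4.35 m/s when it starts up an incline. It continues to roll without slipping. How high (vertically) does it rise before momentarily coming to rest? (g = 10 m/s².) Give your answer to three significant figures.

h ≈ 1.42 m

With I = (1/2)MR², the ratio k = I/(MR²) is 0.5.
Rolling without slipping gives ω = v/R, so the total kinetic energy is ½Mv² + ½Iω² = ½(1+k)Mv² = (3/4)Mv².
At the top the kinetic energy is zero, so (3/4)Mv₀² = Mgh.
Thus h = (1+k)v₀²/(2g) = 1.5 × 4.35² / (2 × 10) ≈ 1.42 m.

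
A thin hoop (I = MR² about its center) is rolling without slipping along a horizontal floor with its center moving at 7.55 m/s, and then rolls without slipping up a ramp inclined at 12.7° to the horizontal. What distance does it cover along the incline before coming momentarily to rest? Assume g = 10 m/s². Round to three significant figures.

With I = MR², the ratio k = I/(MR²) is 1.
The rolling condition ω = v/R makes the rotational term ½I(v/R)² = ½kMv², so KE_total = ½(1+k)Mv² = Mv².
Setting this equal to Mgh gives the vertical rise h = (1+k)v₀²/(2g) = 2×7.55²/(2×10) = 5.7 m.
Along the incline, d = h/sinθ = 5.7/sin12.7° ≈ 25.9 m.

d ≈ 25.9 m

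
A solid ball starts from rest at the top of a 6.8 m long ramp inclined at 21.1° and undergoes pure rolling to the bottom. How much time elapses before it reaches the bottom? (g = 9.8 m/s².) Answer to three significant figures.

t ≈ 2.32 s

Here I = (2/5)MR², so the shape factor k = I/(MR²) = 0.4.
Along the incline Mg sinθ − f = Ma, and torque about the center fR = Iα = kMR²(a/R) gives f = kMa.
Hence a = g sinθ/(1+k) = 9.8×sin21.1°/1.4 = 2.52 m/s².
Starting from rest, L = ½at², so t = √(2L/a) = √(2×6.8/2.52) ≈ 2.32 s.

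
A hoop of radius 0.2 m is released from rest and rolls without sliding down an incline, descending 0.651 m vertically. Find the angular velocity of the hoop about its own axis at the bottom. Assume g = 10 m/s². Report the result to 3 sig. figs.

ω ≈ 12.8 rad/s

Here I = MR², so the shape factor k = I/(MR²) = 1.
Pure rolling means v = ωR; then KE = ½Mv² + ½I(v/R)² = ½(1+k)Mv² = Mv².
Energy conservation Mgh = ½(1+k)Mv² gives v = √(2gh/(1+k)) = √(2 × 10 × 0.651 / 2) = 2.551 m/s.
The angular speed follows from ω = v/R = 2.551/0.2 ≈ 12.8 rad/s.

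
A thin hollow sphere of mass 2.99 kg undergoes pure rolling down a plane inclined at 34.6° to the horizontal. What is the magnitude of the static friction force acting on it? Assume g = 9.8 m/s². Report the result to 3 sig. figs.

The moment of inertia is (2/3)MR², giving k ≡ I/(MR²) = 2/3.
Along the incline Mg sinθ − f = Ma, and torque about the center fR = Iα = kMR²(a/R) gives f = kMa.
Combining, a = g sinθ/(1+k) and f = kMa = kMg sinθ/(1+k).
f = (2/3) × 2.99 × 9.8 × sin34.6° / 1.667 ≈ 6.66 N.

f ≈ 6.66 N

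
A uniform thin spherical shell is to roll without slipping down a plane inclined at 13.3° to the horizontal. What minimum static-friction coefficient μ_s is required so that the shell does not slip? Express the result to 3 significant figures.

The moment of inertia is (2/3)MR², giving k ≡ I/(MR²) = 2/3.
Along the incline Mg sinθ − f = Ma, and torque about the center fR = Iα = kMR²(a/R) gives f = kMa.
These give a = g sinθ/(1+k) and the required friction f = kMg sinθ/(1+k).
The normal force is N = Mg cosθ, so μ_min = f/N = k tanθ/(1+k).
μ_min = (2/3) × tan13.3° / 1.667 ≈ 0.0946.

μ_min ≈ 0.0946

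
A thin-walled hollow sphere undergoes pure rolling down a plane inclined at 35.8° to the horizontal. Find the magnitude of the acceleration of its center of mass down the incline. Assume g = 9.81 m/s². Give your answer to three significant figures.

The moment of inertia is (2/3)MR², giving k ≡ I/(MR²) = 2/3.
Translational: Mg sinθ − f = Ma. Rotational about the CM: fR = Iα = kMRa, so f = kMa.
Eliminating f: Mg sinθ = (1+k)Ma, so a = g sinθ/(1+k) = 9.81 × sin35.8° / 1.667 ≈ 3.44 m/s².

a ≈ 3.44 m/s²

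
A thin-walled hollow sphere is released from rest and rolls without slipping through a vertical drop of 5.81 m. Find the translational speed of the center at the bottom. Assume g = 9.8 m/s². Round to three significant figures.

v ≈ 8.27 m/s

Here I = (2/3)MR², so the shape factor k = I/(MR²) = 2/3.
Pure rolling means v = ωR; then KE = ½Mv² + ½I(v/R)² = ½(1+k)Mv² = (5/6)Mv².
Energy conservation: Mgh = (5/6)Mv², so v = √(2gh/(1+k)) = √(2 × 9.8 × 5.81 / 1.667) ≈ 8.27 m/s.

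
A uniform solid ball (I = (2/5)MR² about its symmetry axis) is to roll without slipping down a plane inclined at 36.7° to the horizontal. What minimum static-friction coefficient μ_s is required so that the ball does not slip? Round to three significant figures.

μ_min ≈ 0.213

For this body I = (2/5)MR², i.e. k = I/(MR²) = 0.4.
Newton's second law down the slope: Mg sinθ − f = Ma. The torque equation fR = Iα (with α = a/R) gives f = kMa.
These give a = g sinθ/(1+k) and the required friction f = kMg sinθ/(1+k).
With N = Mg cosθ, the no-slip condition f ≤ μN gives μ_min = f/N = k tanθ/(1+k).
μ_min = 0.4 × tan36.7° / 1.4 ≈ 0.213.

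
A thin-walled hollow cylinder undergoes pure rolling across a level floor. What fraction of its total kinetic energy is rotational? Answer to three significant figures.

The moment of inertia is MR², giving k ≡ I/(MR²) = 1.
With ω = v/R, KE_trans = ½Mv² and KE_rot = ½Iω² = ½kMv², so KE_total = ½(1+k)Mv².
The rotational fraction is therefore k/(1+k) = 1/2 ≈ 0.500.

fraction ≈ 0.500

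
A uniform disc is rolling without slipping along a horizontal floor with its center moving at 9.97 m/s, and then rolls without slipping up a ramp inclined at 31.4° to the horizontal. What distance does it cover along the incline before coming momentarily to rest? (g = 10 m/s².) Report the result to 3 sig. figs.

d ≈ 14.3 m

With I = (1/2)MR², the ratio k = I/(MR²) is 0.5.
The rolling condition ω = v/R makes the rotational term ½I(v/R)² = ½kMv², so KE_total = ½(1+k)Mv² = (3/4)Mv².
Setting this equal to Mgh gives the vertical rise h = (1+k)v₀²/(2g) = 1.5×9.97²/(2×10) = 7.455 m.
Along the incline, d = h/sinθ = 7.455/sin31.4° ≈ 14.3 m.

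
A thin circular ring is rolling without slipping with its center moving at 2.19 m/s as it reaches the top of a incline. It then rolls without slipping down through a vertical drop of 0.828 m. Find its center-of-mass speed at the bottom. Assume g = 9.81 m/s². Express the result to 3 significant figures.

With I = MR², the ratio k = I/(MR²) is 1.
Since it rolls without slipping, ω = v/R and KE = ½Mv² + ½Iω² = ½(1+k)Mv² = Mv².
Energy conservation: Mv₀² + Mgh = Mv², so v² = v₀² + 2gh/(1+k).
v = √(2.19² + 2×9.81×0.828/2) = √12.92 ≈ 3.59 m/s.

v ≈ 3.59 m/s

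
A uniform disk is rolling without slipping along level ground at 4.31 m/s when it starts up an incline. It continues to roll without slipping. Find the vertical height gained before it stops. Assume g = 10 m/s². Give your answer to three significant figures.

For this body I = (1/2)MR², i.e. k = I/(MR²) = 0.5.
Since it rolls without slipping, ω = v/R and KE = ½Mv² + ½Iω² = ½(1+k)Mv² = (3/4)Mv².
At the top the kinetic energy is zero, so (3/4)Mv₀² = Mgh.
Thus h = (1+k)v₀²/(2g) = 1.5 × 4.31² / (2 × 10) ≈ 1.39 m.

h ≈ 1.39 m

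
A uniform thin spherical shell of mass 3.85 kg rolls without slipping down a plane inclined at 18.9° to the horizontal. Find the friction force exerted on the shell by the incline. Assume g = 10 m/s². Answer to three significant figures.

The moment of inertia is (2/3)MR², giving k ≡ I/(MR²) = 2/3.
Newton's second law down the slope: Mg sinθ − f = Ma. The torque equation fR = Iα (with α = a/R) gives f = kMa.
Combining, a = g sinθ/(1+k) and f = kMa = kMg sinθ/(1+k).
f = (2/3) × 3.85 × 10 × sin18.9° / 1.667 ≈ 4.99 N.

f ≈ 4.99 N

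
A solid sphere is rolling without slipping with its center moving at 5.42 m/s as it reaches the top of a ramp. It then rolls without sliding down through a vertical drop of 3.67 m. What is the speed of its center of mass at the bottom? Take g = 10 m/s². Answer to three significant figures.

v ≈ 9.04 m/s

Here I = (2/5)MR², so the shape factor k = I/(MR²) = 0.4.
The rolling condition ω = v/R makes the rotational term ½I(v/R)² = ½kMv², so KE_total = ½(1+k)Mv² = (7/10)Mv².
Conserving energy between top and bottom: (7/10)Mv² = (7/10)Mv₀² + Mgh, hence v² = v₀² + 2gh/(1+k).
v = √(5.42² + 2×10×3.67/1.4) = √81.8 ≈ 9.04 m/s.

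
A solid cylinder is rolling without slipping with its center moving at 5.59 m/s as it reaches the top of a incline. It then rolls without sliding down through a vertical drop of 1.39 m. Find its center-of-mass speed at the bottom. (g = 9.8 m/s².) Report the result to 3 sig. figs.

With I = (1/2)MR², the ratio k = I/(MR²) is 0.5.
The rolling condition ω = v/R makes the rotational term ½I(v/R)² = ½kMv², so KE_total = ½(1+k)Mv² = (3/4)Mv².
Conserving energy between top and bottom: (3/4)Mv² = (3/4)Mv₀² + Mgh, hence v² = v₀² + 2gh/(1+k).
v = √(5.59² + 2×9.8×1.39/1.5) = √49.41 ≈ 7.03 m/s.

v ≈ 7.03 m/s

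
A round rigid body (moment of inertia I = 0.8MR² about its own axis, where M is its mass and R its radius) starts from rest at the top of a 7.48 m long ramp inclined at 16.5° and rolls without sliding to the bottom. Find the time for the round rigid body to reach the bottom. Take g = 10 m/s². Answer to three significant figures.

With I = 0.8MR², the ratio k = I/(MR²) is 0.8.
Along the incline Mg sinθ − f = Ma, and torque about the center fR = Iα = kMR²(a/R) gives f = kMa.
Hence a = g sinθ/(1+k) = 10×sin16.5°/1.8 = 1.578 m/s².
With constant a from rest, t = √(2L/a) = √(2·7.48/1.578) ≈ 3.08 s.

t ≈ 3.08 s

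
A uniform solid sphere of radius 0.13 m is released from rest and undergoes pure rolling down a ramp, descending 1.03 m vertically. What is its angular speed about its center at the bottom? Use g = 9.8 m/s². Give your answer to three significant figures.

With I = (2/5)MR², the ratio k = I/(MR²) is 0.4.
Since it rolls without slipping, ω = v/R and KE = ½Mv² + ½Iω² = ½(1+k)Mv² = (7/10)Mv².
Energy conservation Mgh = ½(1+k)Mv² gives v = √(2gh/(1+k)) = √(2 × 9.8 × 1.03 / 1.4) = 3.797 m/s.
The angular speed follows from ω = v/R = 3.797/0.13 ≈ 29.2 rad/s.

ω ≈ 29.2 rad/s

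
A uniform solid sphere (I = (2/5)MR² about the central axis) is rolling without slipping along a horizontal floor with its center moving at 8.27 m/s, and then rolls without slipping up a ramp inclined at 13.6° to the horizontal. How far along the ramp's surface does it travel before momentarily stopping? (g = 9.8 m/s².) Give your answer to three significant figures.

For this body I = (2/5)MR², i.e. k = I/(MR²) = 0.4.
Rolling without slipping gives ω = v/R, so the total kinetic energy is ½Mv² + ½Iω² = ½(1+k)Mv² = (7/10)Mv².
Setting this equal to Mgh gives the vertical rise h = (1+k)v₀²/(2g) = 1.4×8.27²/(2×9.8) = 4.885 m.
The distance along the slope is d = h/sinθ = 4.885/sin13.6° ≈ 20.8 m.

d ≈ 20.8 m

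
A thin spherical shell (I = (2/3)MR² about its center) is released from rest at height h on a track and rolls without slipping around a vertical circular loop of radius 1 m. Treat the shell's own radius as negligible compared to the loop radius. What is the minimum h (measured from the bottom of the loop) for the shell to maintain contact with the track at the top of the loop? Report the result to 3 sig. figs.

h_min ≈ 2.83 m

For this body I = (2/3)MR², i.e. k = I/(MR²) = 2/3.
At the top, contact is just lost when gravity alone supplies the centripetal force: Mg = Mv_top²/r, i.e. v_top² = gr.
With ω = v/R, the kinetic energy at speed v is ½(1+k)Mv² = (5/6)Mv².
Energy conservation from release (height h) to the top (height 2r): Mgh = Mg(2r) + (5/6)M·gr.
Thus h_min = 2r + (1+k)r/2 = r(2 + 1.667/2) = 1 × 2.833 ≈ 2.83 m.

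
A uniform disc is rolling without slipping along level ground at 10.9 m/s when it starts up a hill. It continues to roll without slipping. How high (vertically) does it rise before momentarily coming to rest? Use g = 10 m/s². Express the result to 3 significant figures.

h ≈ 8.91 m

The moment of inertia is (1/2)MR², giving k ≡ I/(MR²) = 0.5.
The rolling condition ω = v/R makes the rotational term ½I(v/R)² = ½kMv², so KE_total = ½(1+k)Mv² = (3/4)Mv².
At the top the kinetic energy is zero, so (3/4)Mv₀² = Mgh.
Thus h = (1+k)v₀²/(2g) = 1.5 × 10.9² / (2 × 10) ≈ 8.91 m.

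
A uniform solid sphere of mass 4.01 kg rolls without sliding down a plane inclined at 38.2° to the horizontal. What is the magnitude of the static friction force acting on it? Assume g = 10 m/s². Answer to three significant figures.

The moment of inertia is (2/5)MR², giving k ≡ I/(MR²) = 0.4.
Translational: Mg sinθ − f = Ma. Rotational about the CM: fR = Iα = kMRa, so f = kMa.
Combining, a = g sinθ/(1+k) and f = kMa = kMg sinθ/(1+k).
f = 0.4 × 4.01 × 10 × sin38.2° / 1.4 ≈ 7.09 N.

f ≈ 7.09 N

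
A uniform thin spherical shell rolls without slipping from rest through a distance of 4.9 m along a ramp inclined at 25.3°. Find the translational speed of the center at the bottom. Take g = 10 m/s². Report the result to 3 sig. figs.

v ≈ 5.01 m/s

Here I = (2/3)MR², so the shape factor k = I/(MR²) = 2/3.
Rolling without slipping gives ω = v/R, so the total kinetic energy is ½Mv² + ½Iω² = ½(1+k)Mv² = (5/6)Mv².
The vertical drop is h = L sinθ = 4.9 × sin25.3° = 2.094 m.
Setting Mgh = (5/6)Mv² gives v = √(2gh/(1+k)) = √(2·10·2.094/1.667) ≈ 5.01 m/s.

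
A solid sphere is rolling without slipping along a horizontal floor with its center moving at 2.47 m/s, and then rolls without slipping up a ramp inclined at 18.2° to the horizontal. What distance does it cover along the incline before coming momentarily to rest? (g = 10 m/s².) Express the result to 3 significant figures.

For this body I = (2/5)MR², i.e. k = I/(MR²) = 0.4.
The rolling condition ω = v/R makes the rotational term ½I(v/R)² = ½kMv², so KE_total = ½(1+k)Mv² = (7/10)Mv².
Setting this equal to Mgh gives the vertical rise h = (1+k)v₀²/(2g) = 1.4×2.47²/(2×10) = 0.4271 m.
Along the incline, d = h/sinθ = 0.4271/sin18.2° ≈ 1.37 m.

d ≈ 1.37 m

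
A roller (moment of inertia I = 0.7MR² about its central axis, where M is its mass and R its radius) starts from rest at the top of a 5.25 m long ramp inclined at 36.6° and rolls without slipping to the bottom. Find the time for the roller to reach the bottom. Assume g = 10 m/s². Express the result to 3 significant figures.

With I = 0.7MR², the ratio k = I/(MR²) is 0.7.
Newton's second law down the slope: Mg sinθ − f = Ma. The torque equation fR = Iα (with α = a/R) gives f = kMa.
Hence a = g sinθ/(1+k) = 10×sin36.6°/1.7 = 3.507 m/s².
With constant a from rest, t = √(2L/a) = √(2·5.25/3.507) ≈ 1.73 s.

t ≈ 1.73 s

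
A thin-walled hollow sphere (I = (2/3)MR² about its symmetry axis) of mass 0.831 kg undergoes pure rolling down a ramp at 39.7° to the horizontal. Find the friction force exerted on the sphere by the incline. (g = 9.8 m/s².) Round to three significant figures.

The moment of inertia is (2/3)MR², giving k ≡ I/(MR²) = 2/3.
Along the incline Mg sinθ − f = Ma, and torque about the center fR = Iα = kMR²(a/R) gives f = kMa.
Combining, a = g sinθ/(1+k) and f = kMa = kMg sinθ/(1+k).
f = (2/3) × 0.831 × 9.8 × sin39.7° / 1.667 ≈ 2.08 N.

f ≈ 2.08 N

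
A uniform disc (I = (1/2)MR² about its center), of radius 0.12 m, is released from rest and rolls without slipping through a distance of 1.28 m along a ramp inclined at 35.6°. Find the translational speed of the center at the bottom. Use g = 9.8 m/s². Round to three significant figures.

v ≈ 3.12 m/s

With I = (1/2)MR², the ratio k = I/(MR²) is 0.5.
The rolling condition ω = v/R makes the rotational term ½I(v/R)² = ½kMv², so KE_total = ½(1+k)Mv² = (3/4)Mv².
The vertical drop is h = L sinθ = 1.28 × sin35.6° = 0.7451 m.
Setting Mgh = (3/4)Mv² gives v = √(2gh/(1+k)) = √(2·9.8·0.7451/1.5) ≈ 3.12 m/s.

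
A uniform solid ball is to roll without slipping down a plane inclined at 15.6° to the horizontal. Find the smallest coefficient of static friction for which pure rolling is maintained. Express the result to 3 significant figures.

μ_min ≈ 0.0798

With I = (2/5)MR², the ratio k = I/(MR²) is 0.4.
Newton's second law down the slope: Mg sinθ − f = Ma. The torque equation fR = Iα (with α = a/R) gives f = kMa.
These give a = g sinθ/(1+k) and the required friction f = kMg sinθ/(1+k).
With N = Mg cosθ, the no-slip condition f ≤ μN gives μ_min = f/N = k tanθ/(1+k).
μ_min = 0.4 × tan15.6° / 1.4 ≈ 0.0798.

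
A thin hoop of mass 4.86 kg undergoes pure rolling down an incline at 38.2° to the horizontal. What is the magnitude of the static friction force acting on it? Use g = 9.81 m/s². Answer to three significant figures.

f ≈ 14.7 N

The moment of inertia is MR², giving k ≡ I/(MR²) = 1.
Along the incline Mg sinθ − f = Ma, and torque about the center fR = Iα = kMR²(a/R) gives f = kMa.
Combining, a = g sinθ/(1+k) and f = kMa = kMg sinθ/(1+k).
f = 1 × 4.86 × 9.81 × sin38.2° / 2 ≈ 14.7 N.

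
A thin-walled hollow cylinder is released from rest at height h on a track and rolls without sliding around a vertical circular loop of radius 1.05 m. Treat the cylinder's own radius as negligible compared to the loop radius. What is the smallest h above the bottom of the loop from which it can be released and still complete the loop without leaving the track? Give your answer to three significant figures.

For this body I = MR², i.e. k = I/(MR²) = 1.
At the top of the loop, the minimum-contact condition is Mg = Mv_top²/r, so v_top² = gr.
With ω = v/R, the kinetic energy at speed v is ½(1+k)Mv² = Mv².
Energy conservation from release (height h) to the top (height 2r): Mgh = Mg(2r) + M·gr.
Thus h_min = 2r + (1+k)r/2 = r(2 + 2/2) = 1.05 × 3 ≈ 3.15 m.

h_min ≈ 3.15 m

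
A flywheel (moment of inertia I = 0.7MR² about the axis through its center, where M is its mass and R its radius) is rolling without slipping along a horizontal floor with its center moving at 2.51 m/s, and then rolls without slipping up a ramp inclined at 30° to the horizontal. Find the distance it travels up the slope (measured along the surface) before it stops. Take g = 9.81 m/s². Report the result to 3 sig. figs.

d ≈ 1.09 m

For this body I = 0.7MR², i.e. k = I/(MR²) = 0.7.
Since it rolls without slipping, ω = v/R and KE = ½Mv² + ½Iω² = ½(1+k)Mv² = (17/20)Mv².
Setting this equal to Mgh gives the vertical rise h = (1+k)v₀²/(2g) = 1.7×2.51²/(2×9.81) = 0.5459 m.
The distance along the slope is d = h/sinθ = 0.5459/sin30° ≈ 1.09 m.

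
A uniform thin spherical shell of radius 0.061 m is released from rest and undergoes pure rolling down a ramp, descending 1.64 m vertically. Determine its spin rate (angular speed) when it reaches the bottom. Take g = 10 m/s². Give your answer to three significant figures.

ω ≈ 72.7 rad/s

The moment of inertia is (2/3)MR², giving k ≡ I/(MR²) = 2/3.
Since it rolls without slipping, ω = v/R and KE = ½Mv² + ½Iω² = ½(1+k)Mv² = (5/6)Mv².
Energy conservation Mgh = ½(1+k)Mv² gives v = √(2gh/(1+k)) = √(2 × 10 × 1.64 / 1.667) = 4.436 m/s.
Then ω = v/R = 4.436 / 0.061 ≈ 72.7 rad/s.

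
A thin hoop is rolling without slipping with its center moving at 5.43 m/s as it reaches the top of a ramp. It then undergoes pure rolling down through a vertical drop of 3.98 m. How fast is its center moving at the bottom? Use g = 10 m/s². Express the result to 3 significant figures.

For this body I = MR², i.e. k = I/(MR²) = 1.
The rolling condition ω = v/R makes the rotational term ½I(v/R)² = ½kMv², so KE_total = ½(1+k)Mv² = Mv².
Energy conservation: Mv₀² + Mgh = Mv², so v² = v₀² + 2gh/(1+k).
v = √(5.43² + 2×10×3.98/2) = √69.28 ≈ 8.32 m/s.

v ≈ 8.32 m/s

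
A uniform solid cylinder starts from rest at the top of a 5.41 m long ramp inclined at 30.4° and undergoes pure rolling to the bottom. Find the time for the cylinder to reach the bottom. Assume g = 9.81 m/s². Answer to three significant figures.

The moment of inertia is (1/2)MR², giving k ≡ I/(MR²) = 0.5.
Newton's second law down the slope: Mg sinθ − f = Ma. The torque equation fR = Iα (with α = a/R) gives f = kMa.
Hence a = g sinθ/(1+k) = 9.81×sin30.4°/1.5 = 3.309 m/s².
With constant a from rest, t = √(2L/a) = √(2·5.41/3.309) ≈ 1.81 s.

t ≈ 1.81 s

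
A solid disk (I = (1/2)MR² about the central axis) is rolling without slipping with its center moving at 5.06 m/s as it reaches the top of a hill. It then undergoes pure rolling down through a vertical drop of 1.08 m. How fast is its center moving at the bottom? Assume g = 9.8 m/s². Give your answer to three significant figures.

v ≈ 6.30 m/s

With I = (1/2)MR², the ratio k = I/(MR²) is 0.5.
Rolling without slipping gives ω = v/R, so the total kinetic energy is ½Mv² + ½Iω² = ½(1+k)Mv² = (3/4)Mv².
Conserving energy between top and bottom: (3/4)Mv² = (3/4)Mv₀² + Mgh, hence v² = v₀² + 2gh/(1+k).
v = √(5.06² + 2×9.8×1.08/1.5) = √39.72 ≈ 6.30 m/s.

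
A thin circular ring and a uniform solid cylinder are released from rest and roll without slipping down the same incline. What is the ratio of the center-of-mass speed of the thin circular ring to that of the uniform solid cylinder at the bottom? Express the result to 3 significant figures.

Each satisfies Mgh = ½(1+k)Mv² with k = I/(MR²), so v ∝ 1/√(1+k).
For the thin circular ring k = 1; for the uniform solid cylinder k = 0.5.
v₁/v₂ = √((1+k₂)/(1+k₁)) = √(1.5/2) ≈ 0.866.

v_ratio ≈ 0.866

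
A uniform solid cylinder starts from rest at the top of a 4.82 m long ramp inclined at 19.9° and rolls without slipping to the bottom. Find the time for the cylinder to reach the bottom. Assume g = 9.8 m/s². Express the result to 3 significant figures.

t ≈ 2.08 s

The moment of inertia is (1/2)MR², giving k ≡ I/(MR²) = 0.5.
Newton's second law down the slope: Mg sinθ − f = Ma. The torque equation fR = Iα (with α = a/R) gives f = kMa.
Hence a = g sinθ/(1+k) = 9.8×sin19.9°/1.5 = 2.224 m/s².
Starting from rest, L = ½at², so t = √(2L/a) = √(2×4.82/2.224) ≈ 2.08 s.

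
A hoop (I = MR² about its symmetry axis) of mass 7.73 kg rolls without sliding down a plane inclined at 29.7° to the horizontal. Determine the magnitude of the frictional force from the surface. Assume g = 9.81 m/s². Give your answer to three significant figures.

Here I = MR², so the shape factor k = I/(MR²) = 1.
Along the incline Mg sinθ − f = Ma, and torque about the center fR = Iα = kMR²(a/R) gives f = kMa.
Combining, a = g sinθ/(1+k) and f = kMa = kMg sinθ/(1+k).
f = 1 × 7.73 × 9.81 × sin29.7° / 2 ≈ 18.8 N.

f ≈ 18.8 N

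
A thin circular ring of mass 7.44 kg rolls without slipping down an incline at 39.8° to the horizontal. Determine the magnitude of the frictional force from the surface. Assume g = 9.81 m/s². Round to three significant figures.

f ≈ 23.4 N

Here I = MR², so the shape factor k = I/(MR²) = 1.
Newton's second law down the slope: Mg sinθ − f = Ma. The torque equation fR = Iα (with α = a/R) gives f = kMa.
Combining, a = g sinθ/(1+k) and f = kMa = kMg sinθ/(1+k).
f = 1 × 7.44 × 9.81 × sin39.8° / 2 ≈ 23.4 N.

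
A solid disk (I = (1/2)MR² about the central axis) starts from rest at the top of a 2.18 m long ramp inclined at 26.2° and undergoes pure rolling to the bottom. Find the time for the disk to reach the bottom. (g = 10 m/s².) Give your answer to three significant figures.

t ≈ 1.22 s

Here I = (1/2)MR², so the shape factor k = I/(MR²) = 0.5.
Along the incline Mg sinθ − f = Ma, and torque about the center fR = Iα = kMR²(a/R) gives f = kMa.
Hence a = g sinθ/(1+k) = 10×sin26.2°/1.5 = 2.943 m/s².
With constant a from rest, t = √(2L/a) = √(2·2.18/2.943) ≈ 1.22 s.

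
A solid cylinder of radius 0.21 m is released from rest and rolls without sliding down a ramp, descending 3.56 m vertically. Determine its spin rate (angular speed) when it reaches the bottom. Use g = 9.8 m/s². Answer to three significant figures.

The moment of inertia is (1/2)MR², giving k ≡ I/(MR²) = 0.5.
Pure rolling means v = ωR; then KE = ½Mv² + ½I(v/R)² = ½(1+k)Mv² = (3/4)Mv².
Energy conservation Mgh = ½(1+k)Mv² gives v = √(2gh/(1+k)) = √(2 × 9.8 × 3.56 / 1.5) = 6.82 m/s.
The angular speed follows from ω = v/R = 6.82/0.21 ≈ 32.5 rad/s.

ω ≈ 32.5 rad/s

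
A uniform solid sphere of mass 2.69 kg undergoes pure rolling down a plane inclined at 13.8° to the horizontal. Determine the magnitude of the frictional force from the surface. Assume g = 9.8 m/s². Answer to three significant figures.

Here I = (2/5)MR², so the shape factor k = I/(MR²) = 0.4.
Translational: Mg sinθ − f = Ma. Rotational about the CM: fR = Iα = kMRa, so f = kMa.
Combining, a = g sinθ/(1+k) and f = kMa = kMg sinθ/(1+k).
f = 0.4 × 2.69 × 9.8 × sin13.8° / 1.4 ≈ 1.80 N.

f ≈ 1.80 N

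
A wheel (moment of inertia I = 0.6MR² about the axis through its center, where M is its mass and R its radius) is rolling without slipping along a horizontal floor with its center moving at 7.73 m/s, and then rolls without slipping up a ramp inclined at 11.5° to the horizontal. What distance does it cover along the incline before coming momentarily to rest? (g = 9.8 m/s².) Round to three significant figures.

d ≈ 24.5 m

With I = 0.6MR², the ratio k = I/(MR²) is 0.6.
The rolling condition ω = v/R makes the rotational term ½I(v/R)² = ½kMv², so KE_total = ½(1+k)Mv² = (4/5)Mv².
Setting this equal to Mgh gives the vertical rise h = (1+k)v₀²/(2g) = 1.6×7.73²/(2×9.8) = 4.878 m.
The distance along the slope is d = h/sinθ = 4.878/sin11.5° ≈ 24.5 m.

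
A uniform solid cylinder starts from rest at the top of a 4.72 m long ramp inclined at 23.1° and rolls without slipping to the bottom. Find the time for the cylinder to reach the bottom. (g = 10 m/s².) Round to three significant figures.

For this body I = (1/2)MR², i.e. k = I/(MR²) = 0.5.
Along the incline Mg sinθ − f = Ma, and torque about the center fR = Iα = kMR²(a/R) gives f = kMa.
Hence a = g sinθ/(1+k) = 10×sin23.1°/1.5 = 2.616 m/s².
With constant a from rest, t = √(2L/a) = √(2·4.72/2.616) ≈ 1.90 s.

t ≈ 1.90 s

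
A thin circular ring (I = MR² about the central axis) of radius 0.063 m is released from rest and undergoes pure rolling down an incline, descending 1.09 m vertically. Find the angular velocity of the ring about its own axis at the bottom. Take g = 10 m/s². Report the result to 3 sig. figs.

ω ≈ 52.4 rad/s

Here I = MR², so the shape factor k = I/(MR²) = 1.
The rolling condition ω = v/R makes the rotational term ½I(v/R)² = ½kMv², so KE_total = ½(1+k)Mv² = Mv².
Energy conservation Mgh = ½(1+k)Mv² gives v = √(2gh/(1+k)) = √(2 × 10 × 1.09 / 2) = 3.302 m/s.
The angular speed follows from ω = v/R = 3.302/0.063 ≈ 52.4 rad/s.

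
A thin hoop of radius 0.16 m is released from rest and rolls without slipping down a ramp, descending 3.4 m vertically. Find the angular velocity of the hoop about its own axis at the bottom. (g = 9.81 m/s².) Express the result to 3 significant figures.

ω ≈ 36.1 rad/s

For this body I = MR², i.e. k = I/(MR²) = 1.
Rolling without slipping gives ω = v/R, so the total kinetic energy is ½Mv² + ½Iω² = ½(1+k)Mv² = Mv².
Energy conservation Mgh = ½(1+k)Mv² gives v = √(2gh/(1+k)) = √(2 × 9.81 × 3.4 / 2) = 5.775 m/s.
The angular speed follows from ω = v/R = 5.775/0.16 ≈ 36.1 rad/s.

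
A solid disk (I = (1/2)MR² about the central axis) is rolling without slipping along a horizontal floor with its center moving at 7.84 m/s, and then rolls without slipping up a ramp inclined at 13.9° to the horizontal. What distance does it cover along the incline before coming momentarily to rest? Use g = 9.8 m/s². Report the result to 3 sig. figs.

The moment of inertia is (1/2)MR², giving k ≡ I/(MR²) = 0.5.
Pure rolling means v = ωR; then KE = ½Mv² + ½I(v/R)² = ½(1+k)Mv² = (3/4)Mv².
Setting this equal to Mgh gives the vertical rise h = (1+k)v₀²/(2g) = 1.5×7.84²/(2×9.8) = 4.704 m.
The distance along the slope is d = h/sinθ = 4.704/sin13.9° ≈ 19.6 m.

d ≈ 19.6 m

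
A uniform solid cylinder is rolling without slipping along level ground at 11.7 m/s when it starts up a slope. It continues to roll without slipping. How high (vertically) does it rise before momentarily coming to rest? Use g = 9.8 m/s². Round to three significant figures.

Here I = (1/2)MR², so the shape factor k = I/(MR²) = 0.5.
Rolling without slipping gives ω = v/R, so the total kinetic energy is ½Mv² + ½Iω² = ½(1+k)Mv² = (3/4)Mv².
At the top the kinetic energy is zero, so (3/4)Mv₀² = Mgh.
Thus h = (1+k)v₀²/(2g) = 1.5 × 11.7² / (2 × 9.8) ≈ 10.5 m.

h ≈ 10.5 m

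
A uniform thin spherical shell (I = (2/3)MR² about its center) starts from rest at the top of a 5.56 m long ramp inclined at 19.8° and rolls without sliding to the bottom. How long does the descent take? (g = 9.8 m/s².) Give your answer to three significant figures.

With I = (2/3)MR², the ratio k = I/(MR²) is 2/3.
Translational: Mg sinθ − f = Ma. Rotational about the CM: fR = Iα = kMRa, so f = kMa.
Hence a = g sinθ/(1+k) = 9.8×sin19.8°/1.667 = 1.992 m/s².
Starting from rest, L = ½at², so t = √(2L/a) = √(2×5.56/1.992) ≈ 2.36 s.

t ≈ 2.36 s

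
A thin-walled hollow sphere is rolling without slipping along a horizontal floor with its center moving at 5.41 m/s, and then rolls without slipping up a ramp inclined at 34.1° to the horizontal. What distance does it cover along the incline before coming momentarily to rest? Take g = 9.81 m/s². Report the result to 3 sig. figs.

With I = (2/3)MR², the ratio k = I/(MR²) is 2/3.
Since it rolls without slipping, ω = v/R and KE = ½Mv² + ½Iω² = ½(1+k)Mv² = (5/6)Mv².
Setting this equal to Mgh gives the vertical rise h = (1+k)v₀²/(2g) = 1.667×5.41²/(2×9.81) = 2.486 m.
The distance along the slope is d = h/sinθ = 2.486/sin34.1° ≈ 4.43 m.

d ≈ 4.43 m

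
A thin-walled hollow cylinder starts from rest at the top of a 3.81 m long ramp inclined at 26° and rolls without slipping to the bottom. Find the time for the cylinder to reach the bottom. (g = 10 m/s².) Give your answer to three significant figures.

For this body I = MR², i.e. k = I/(MR²) = 1.
Newton's second law down the slope: Mg sinθ − f = Ma. The torque equation fR = Iα (with α = a/R) gives f = kMa.
Hence a = g sinθ/(1+k) = 10×sin26°/2 = 2.192 m/s².
Starting from rest, L = ½at², so t = √(2L/a) = √(2×3.81/2.192) ≈ 1.86 s.

t ≈ 1.86 s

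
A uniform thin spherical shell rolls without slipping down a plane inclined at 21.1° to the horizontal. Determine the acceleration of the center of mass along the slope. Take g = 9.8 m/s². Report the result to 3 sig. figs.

For this body I = (2/3)MR², i.e. k = I/(MR²) = 2/3.
Along the incline Mg sinθ − f = Ma, and torque about the center fR = Iα = kMR²(a/R) gives f = kMa.
Eliminating f: Mg sinθ = (1+k)Ma, so a = g sinθ/(1+k) = 9.8 × sin21.1° / 1.667 ≈ 2.12 m/s².

a ≈ 2.12 m/s²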